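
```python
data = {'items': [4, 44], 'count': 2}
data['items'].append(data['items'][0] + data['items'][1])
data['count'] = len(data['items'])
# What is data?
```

After line 1: data = {'items': [4, 44], 'count': 2}
After line 2 (append 4 + 44 = 48): data = {'items': [4, 44, 48], 'count': 2}
After line 3 (count = len(items) = 3): data = {'items': [4, 44, 48], 'count': 3}

{'items': [4, 44, 48], 'count': 3}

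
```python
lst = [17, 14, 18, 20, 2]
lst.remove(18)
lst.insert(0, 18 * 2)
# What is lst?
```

After line 1: lst = [17, 14, 18, 20, 2]
After line 2 (remove first 18): lst = [17, 14, 20, 2]
After line 3 (insert 36 at index 0): lst = [36, 17, 14, 20, 2]

[36, 17, 14, 20, 2]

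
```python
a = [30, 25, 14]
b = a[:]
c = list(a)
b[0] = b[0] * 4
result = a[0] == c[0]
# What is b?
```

After line 1: a = [30, 25, 14]
After line 2 (b = a[:], copy): a = [30, 25, 14], b = [30, 25, 14]
After line 3 (c = list(a) is a copy, new object): c = [30, 25, 14]
After line 4 (b[0] = 30 * 4 = 120; only b mutates (copy)): a = [30, 25, 14], b = [120, 25, 14], c = [30, 25, 14]
After line 5 (a[0] = 30, c[0] = 30; result = True)

[120, 25, 14]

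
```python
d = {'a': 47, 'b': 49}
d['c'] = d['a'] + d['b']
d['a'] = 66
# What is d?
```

After line 1: d = {'a': 47, 'b': 49}
After line 2 (d['c'] = 47 + 49): d = {'a': 47, 'b': 49, 'c': 96}
After line 3: d = {'a': 66, 'b': 49, 'c': 96}

{'a': 66, 'b': 49, 'c': 96}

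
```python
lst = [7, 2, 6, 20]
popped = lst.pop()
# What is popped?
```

20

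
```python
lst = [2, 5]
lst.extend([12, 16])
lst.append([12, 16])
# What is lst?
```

After line 1: lst = [2, 5]
After line 2 (extend unpacks [12, 16]): lst = [2, 5, 12, 16]
After line 3 (append adds [12, 16] as single element): lst = [2, 5, 12, 16, [12, 16]]

[2, 5, 12, 16, [12, 16]]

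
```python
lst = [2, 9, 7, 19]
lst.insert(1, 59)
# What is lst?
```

[2, 59, 9, 7, 19]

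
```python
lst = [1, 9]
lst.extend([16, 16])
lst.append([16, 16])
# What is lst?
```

After line 1: lst = [1, 9]
After line 2 (extend unpacks [16, 16]): lst = [1, 9, 16, 16]
After line 3 (append adds [16, 16] as single element): lst = [1, 9, 16, 16, [16, 16]]

[1, 9, 16, 16, [16, 16]]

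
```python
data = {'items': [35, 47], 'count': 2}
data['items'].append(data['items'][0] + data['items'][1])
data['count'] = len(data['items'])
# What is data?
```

After line 1: data = {'items': [35, 47], 'count': 2}
After line 2 (append 35 + 47 = 82): data = {'items': [35, 47, 82], 'count': 2}
After line 3 (count = len(items) = 3): data = {'items': [35, 47, 82], 'count': 3}

{'items': [35, 47, 82], 'count': 3}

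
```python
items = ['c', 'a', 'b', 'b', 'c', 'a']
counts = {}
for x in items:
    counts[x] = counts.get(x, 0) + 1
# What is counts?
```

Initial: counts = {}, items = ['c', 'a', 'b', 'b', 'c', 'a']
See 'c': counts = {'c': 1}
See 'a': counts = {'c': 1, 'a': 1}
See 'b': counts = {'c': 1, 'a': 1, 'b': 1}
See 'b': counts = {'c': 1, 'a': 1, 'b': 2}
See 'c': counts = {'c': 2, 'a': 1, 'b': 2}
See 'a': counts = {'c': 2, 'a': 2, 'b': 2}

{'c': 2, 'a': 2, 'b': 2}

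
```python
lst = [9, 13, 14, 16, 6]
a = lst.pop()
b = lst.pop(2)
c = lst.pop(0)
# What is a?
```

After line 1: lst = [9, 13, 14, 16, 6]
After line 2 (pop() -> a = 6): lst = [9, 13, 14, 16]
After line 3 (pop(2) -> b = 14): lst = [9, 13, 16]
After line 4 (pop(0) -> c = 9): lst = [13, 16]

6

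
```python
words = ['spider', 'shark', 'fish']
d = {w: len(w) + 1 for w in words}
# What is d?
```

{'spider': 7, 'shark': 6, 'fish': 5}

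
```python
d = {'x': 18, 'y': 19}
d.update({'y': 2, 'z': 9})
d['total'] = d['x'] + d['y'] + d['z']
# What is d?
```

After line 1: d = {'x': 18, 'y': 19}
After line 2 (y overwritten, z added): d = {'x': 18, 'y': 2, 'z': 9}
After line 3 (total = 18 + 2 + 9 = 29): d = {'x': 18, 'y': 2, 'z': 9, 'total': 29}

{'x': 18, 'y': 2, 'z': 9, 'total': 29}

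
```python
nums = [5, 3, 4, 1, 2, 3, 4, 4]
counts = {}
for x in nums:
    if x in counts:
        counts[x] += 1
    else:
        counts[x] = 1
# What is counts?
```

Initial: counts = {}, nums = [5, 3, 4, 1, 2, 3, 4, 4]
See 5: counts = {5: 1}
See 3: counts = {5: 1, 3: 1}
See 4: counts = {5: 1, 3: 1, 4: 1}
See 1: counts = {5: 1, 3: 1, 4: 1, 1: 1}
See 2: counts = {5: 1, 3: 1, 4: 1, 1: 1, 2: 1}
See 3: counts = {5: 1, 3: 2, 4: 1, 1: 1, 2: 1}
See 4: counts = {5: 1, 3: 2, 4: 2, 1: 1, 2: 1}
See 4: counts = {5: 1, 3: 2, 4: 3, 1: 1, 2: 1}

{5: 1, 3: 2, 4: 3, 1: 1, 2: 1}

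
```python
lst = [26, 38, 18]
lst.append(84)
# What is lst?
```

[26, 38, 18, 84]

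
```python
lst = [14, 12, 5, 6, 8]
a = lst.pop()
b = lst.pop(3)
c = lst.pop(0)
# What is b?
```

After line 1: lst = [14, 12, 5, 6, 8]
After line 2 (pop() -> a = 8): lst = [14, 12, 5, 6]
After line 3 (pop(3) -> b = 6): lst = [14, 12, 5]
After line 4 (pop(0) -> c = 14): lst = [12, 5]

6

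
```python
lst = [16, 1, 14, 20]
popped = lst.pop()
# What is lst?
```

[16, 1, 14]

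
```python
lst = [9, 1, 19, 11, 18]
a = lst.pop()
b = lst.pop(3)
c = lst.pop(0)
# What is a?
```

After line 1: lst = [9, 1, 19, 11, 18]
After line 2 (pop() -> a = 18): lst = [9, 1, 19, 11]
After line 3 (pop(3) -> b = 11): lst = [9, 1, 19]
After line 4 (pop(0) -> c = 9): lst = [1, 19]

18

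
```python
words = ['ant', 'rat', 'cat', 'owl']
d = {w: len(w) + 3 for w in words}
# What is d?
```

{'ant': 6, 'rat': 6, 'cat': 6, 'owl': 6}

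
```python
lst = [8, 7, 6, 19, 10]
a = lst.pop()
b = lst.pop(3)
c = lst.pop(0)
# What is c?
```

After line 1: lst = [8, 7, 6, 19, 10]
After line 2 (pop() -> a = 10): lst = [8, 7, 6, 19]
After line 3 (pop(3) -> b = 19): lst = [8, 7, 6]
After line 4 (pop(0) -> c = 8): lst = [7, 6]

8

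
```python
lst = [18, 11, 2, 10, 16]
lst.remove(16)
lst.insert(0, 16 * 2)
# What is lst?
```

After line 1: lst = [18, 11, 2, 10, 16]
After line 2 (remove first 16): lst = [18, 11, 2, 10]
After line 3 (insert 32 at index 0): lst = [32, 18, 11, 2, 10]

[32, 18, 11, 2, 10]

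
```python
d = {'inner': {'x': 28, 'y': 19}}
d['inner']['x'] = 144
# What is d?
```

After line 1: d = {'inner': {'x': 28, 'y': 19}}
After line 2 (inner x overwritten): d = {'inner': {'x': 144, 'y': 19}}

{'inner': {'x': 144, 'y': 19}}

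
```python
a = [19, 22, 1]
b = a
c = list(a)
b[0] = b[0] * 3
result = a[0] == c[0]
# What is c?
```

After line 1: a = [19, 22, 1]
After line 2 (b = a, alias): a = [19, 22, 1], b = [19, 22, 1]
After line 3 (c = list(a) is a copy, new object): c = [19, 22, 1]
After line 4 (b[0] = 19 * 3 = 57; mutates shared a/b): a = b = [57, 22, 1], c = [19, 22, 1]
After line 5 (a[0] = 57, c[0] = 19; result = False)

[19, 22, 1]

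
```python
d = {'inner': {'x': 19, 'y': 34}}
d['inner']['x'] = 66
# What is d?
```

After line 1: d = {'inner': {'x': 19, 'y': 34}}
After line 2 (inner x overwritten): d = {'inner': {'x': 66, 'y': 34}}

{'inner': {'x': 66, 'y': 34}}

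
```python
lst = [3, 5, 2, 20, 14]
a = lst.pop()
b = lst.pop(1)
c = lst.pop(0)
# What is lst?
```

After line 1: lst = [3, 5, 2, 20, 14]
After line 2 (pop() -> a = 14): lst = [3, 5, 2, 20]
After line 3 (pop(1) -> b = 5): lst = [3, 2, 20]
After line 4 (pop(0) -> c = 3): lst = [2, 20]

[2, 20]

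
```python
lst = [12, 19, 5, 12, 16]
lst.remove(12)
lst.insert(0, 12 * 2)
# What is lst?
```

After line 1: lst = [12, 19, 5, 12, 16]
After line 2 (remove first 12): lst = [19, 5, 12, 16]
After line 3 (insert 24 at index 0): lst = [24, 19, 5, 12, 16]

[24, 19, 5, 12, 16]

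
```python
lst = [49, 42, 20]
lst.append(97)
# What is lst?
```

[49, 42, 20, 97]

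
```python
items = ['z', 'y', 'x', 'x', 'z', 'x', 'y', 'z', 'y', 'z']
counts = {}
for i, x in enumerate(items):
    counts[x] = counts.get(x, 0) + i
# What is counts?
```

Initial: counts = {}, items = ['z', 'y', 'x', 'x', 'z', 'x', 'y', 'z', 'y', 'z']
i=0, x='z': counts = {'z': 0}
i=1, x='y': counts = {'z': 0, 'y': 1}
i=2, x='x': counts = {'z': 0, 'y': 1, 'x': 2}
i=3, x='x': counts = {'z': 0, 'y': 1, 'x': 5}
i=4, x='z': counts = {'z': 4, 'y': 1, 'x': 5}
i=5, x='x': counts = {'z': 4, 'y': 1, 'x': 10}
i=6, x='y': counts = {'z': 4, 'y': 7, 'x': 10}
i=7, x='z': counts = {'z': 11, 'y': 7, 'x': 10}
i=8, x='y': counts = {'z': 11, 'y': 15, 'x': 10}
i=9, x='z': counts = {'z': 20, 'y': 15, 'x': 10}

{'z': 20, 'y': 15, 'x': 10}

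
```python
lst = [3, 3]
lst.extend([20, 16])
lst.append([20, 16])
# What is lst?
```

After line 1: lst = [3, 3]
After line 2 (extend unpacks [20, 16]): lst = [3, 3, 20, 16]
After line 3 (append adds [20, 16] as single element): lst = [3, 3, 20, 16, [20, 16]]

[3, 3, 20, 16, [20, 16]]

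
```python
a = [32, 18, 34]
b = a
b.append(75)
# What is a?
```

After line 1: a = [32, 18, 34]
After line 2 (b = a is an alias, same object): a = [32, 18, 34], b = [32, 18, 34]
After line 3 (b.append mutates the shared list): a = [32, 18, 34, 75], b = [32, 18, 34, 75]

[32, 18, 34, 75]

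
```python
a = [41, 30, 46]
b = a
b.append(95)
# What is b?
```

After line 1: a = [41, 30, 46]
After line 2 (b = a is an alias, same object): a = [41, 30, 46], b = [41, 30, 46]
After line 3 (b.append mutates the shared list): a = [41, 30, 46, 95], b = [41, 30, 46, 95]

[41, 30, 46, 95]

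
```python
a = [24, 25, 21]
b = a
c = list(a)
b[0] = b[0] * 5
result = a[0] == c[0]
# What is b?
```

After line 1: a = [24, 25, 21]
After line 2 (b = a, alias): a = [24, 25, 21], b = [24, 25, 21]
After line 3 (c = list(a) is a copy, new object): c = [24, 25, 21]
After line 4 (b[0] = 24 * 5 = 120; mutates shared a/b): a = b = [120, 25, 21], c = [24, 25, 21]
After line 5 (a[0] = 120, c[0] = 24; result = False)

[120, 25, 21]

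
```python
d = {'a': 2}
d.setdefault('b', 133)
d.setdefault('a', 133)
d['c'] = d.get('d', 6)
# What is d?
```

After line 1: d = {'a': 2}
After line 2 (setdefault adds 'b'=133): d = {'a': 2, 'b': 133}
After line 3 (setdefault 'a' no-op, already exists): d = {'a': 2, 'b': 133}
After line 4 (get('d', 6) returns default since 'd' not in d): d = {'a': 2, 'b': 133, 'c': 6}

{'a': 2, 'b': 133, 'c': 6}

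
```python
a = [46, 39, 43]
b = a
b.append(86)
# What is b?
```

After line 1: a = [46, 39, 43]
After line 2 (b = a is an alias, same object): a = [46, 39, 43], b = [46, 39, 43]
After line 3 (b.append mutates the shared list): a = [46, 39, 43, 86], b = [46, 39, 43, 86]

[46, 39, 43, 86]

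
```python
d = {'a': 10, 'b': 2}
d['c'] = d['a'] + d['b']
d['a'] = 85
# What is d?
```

After line 1: d = {'a': 10, 'b': 2}
After line 2 (d['c'] = 10 + 2): d = {'a': 10, 'b': 2, 'c': 12}
After line 3: d = {'a': 85, 'b': 2, 'c': 12}

{'a': 85, 'b': 2, 'c': 12}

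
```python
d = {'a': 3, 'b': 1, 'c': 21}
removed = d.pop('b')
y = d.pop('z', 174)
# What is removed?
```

After line 1: d = {'a': 3, 'b': 1, 'c': 21}
After line 2 (pop 'b' returns 1): d = {'a': 3, 'c': 21}, removed = 1
After line 3 (pop 'z' missing, returns default 174): d = {'a': 3, 'c': 21}, y = 174

1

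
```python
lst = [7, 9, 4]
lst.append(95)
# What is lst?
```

[7, 9, 4, 95]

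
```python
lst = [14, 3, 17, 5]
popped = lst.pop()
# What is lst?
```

[14, 3, 17]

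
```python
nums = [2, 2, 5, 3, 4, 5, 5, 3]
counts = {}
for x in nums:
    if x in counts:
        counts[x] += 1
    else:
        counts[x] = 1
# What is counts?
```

Initial: counts = {}, nums = [2, 2, 5, 3, 4, 5, 5, 3]
See 2: counts = {2: 1}
See 2: counts = {2: 2}
See 5: counts = {2: 2, 5: 1}
See 3: counts = {2: 2, 5: 1, 3: 1}
See 4: counts = {2: 2, 5: 1, 3: 1, 4: 1}
See 5: counts = {2: 2, 5: 2, 3: 1, 4: 1}
See 5: counts = {2: 2, 5: 3, 3: 1, 4: 1}
See 3: counts = {2: 2, 5: 3, 3: 2, 4: 1}

{2: 2, 5: 3, 3: 2, 4: 1}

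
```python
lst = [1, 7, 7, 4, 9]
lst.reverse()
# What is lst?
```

[9, 4, 7, 7, 1]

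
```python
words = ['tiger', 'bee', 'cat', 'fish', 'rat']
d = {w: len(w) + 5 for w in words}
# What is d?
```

{'tiger': 10, 'bee': 8, 'cat': 8, 'fish': 9, 'rat': 8}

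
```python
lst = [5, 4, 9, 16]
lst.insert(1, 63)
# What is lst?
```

[5, 63, 4, 9, 16]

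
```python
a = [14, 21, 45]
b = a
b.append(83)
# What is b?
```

After line 1: a = [14, 21, 45]
After line 2 (b = a is an alias, same object): a = [14, 21, 45], b = [14, 21, 45]
After line 3 (b.append mutates the shared list): a = [14, 21, 45, 83], b = [14, 21, 45, 83]

[14, 21, 45, 83]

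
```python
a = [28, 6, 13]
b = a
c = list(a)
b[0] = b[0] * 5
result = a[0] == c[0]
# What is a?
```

After line 1: a = [28, 6, 13]
After line 2 (b = a, alias): a = [28, 6, 13], b = [28, 6, 13]
After line 3 (c = list(a) is a copy, new object): c = [28, 6, 13]
After line 4 (b[0] = 28 * 5 = 140; mutates shared a/b): a = b = [140, 6, 13], c = [28, 6, 13]
After line 5 (a[0] = 140, c[0] = 28; result = False)

[140, 6, 13]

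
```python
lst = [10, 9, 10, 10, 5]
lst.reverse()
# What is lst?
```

[5, 10, 10, 9, 10]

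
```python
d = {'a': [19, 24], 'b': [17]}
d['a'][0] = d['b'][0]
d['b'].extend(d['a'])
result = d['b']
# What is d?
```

After line 1: d = {'a': [19, 24], 'b': [17]}
After line 2 (a[0] = b[0] = 17): d = {'a': [17, 24], 'b': [17]}
After line 3 (b.extend(a) appends [17, 24]): d = {'a': [17, 24], 'b': [17, 17, 24]}
After line 4: result = d['b'] = [17, 17, 24]

{'a': [17, 24], 'b': [17, 17, 24]}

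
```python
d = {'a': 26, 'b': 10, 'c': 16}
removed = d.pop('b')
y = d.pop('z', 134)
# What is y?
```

After line 1: d = {'a': 26, 'b': 10, 'c': 16}
After line 2 (pop 'b' returns 10): d = {'a': 26, 'c': 16}, removed = 10
After line 3 (pop 'z' missing, returns default 134): d = {'a': 26, 'c': 16}, y = 134

134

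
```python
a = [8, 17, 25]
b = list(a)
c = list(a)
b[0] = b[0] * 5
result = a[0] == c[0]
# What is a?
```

After line 1: a = [8, 17, 25]
After line 2 (b = list(a), copy): a = [8, 17, 25], b = [8, 17, 25]
After line 3 (c = list(a) is a copy, new object): c = [8, 17, 25]
After line 4 (b[0] = 8 * 5 = 40; only b mutates (copy)): a = [8, 17, 25], b = [40, 17, 25], c = [8, 17, 25]
After line 5 (a[0] = 8, c[0] = 8; result = True)

[8, 17, 25]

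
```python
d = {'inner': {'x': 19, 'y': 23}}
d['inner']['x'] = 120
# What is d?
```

After line 1: d = {'inner': {'x': 19, 'y': 23}}
After line 2 (inner x overwritten): d = {'inner': {'x': 120, 'y': 23}}

{'inner': {'x': 120, 'y': 23}}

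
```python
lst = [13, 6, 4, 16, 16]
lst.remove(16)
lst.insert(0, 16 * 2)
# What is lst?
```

After line 1: lst = [13, 6, 4, 16, 16]
After line 2 (remove first 16): lst = [13, 6, 4, 16]
After line 3 (insert 32 at index 0): lst = [32, 13, 6, 4, 16]

[32, 13, 6, 4, 16]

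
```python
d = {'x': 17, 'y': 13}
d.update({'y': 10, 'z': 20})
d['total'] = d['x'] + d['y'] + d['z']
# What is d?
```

After line 1: d = {'x': 17, 'y': 13}
After line 2 (y overwritten, z added): d = {'x': 17, 'y': 10, 'z': 20}
After line 3 (total = 17 + 10 + 20 = 47): d = {'x': 17, 'y': 10, 'z': 20, 'total': 47}

{'x': 17, 'y': 10, 'z': 20, 'total': 47}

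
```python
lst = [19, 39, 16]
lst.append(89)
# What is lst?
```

[19, 39, 16, 89]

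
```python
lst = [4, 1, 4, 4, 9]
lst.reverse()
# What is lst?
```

[9, 4, 4, 1, 4]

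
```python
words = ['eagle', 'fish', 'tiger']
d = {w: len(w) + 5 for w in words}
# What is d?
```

{'eagle': 10, 'fish': 9, 'tiger': 10}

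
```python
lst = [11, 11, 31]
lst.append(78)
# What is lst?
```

[11, 11, 31, 78]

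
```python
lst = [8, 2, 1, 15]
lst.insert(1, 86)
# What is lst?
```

[8, 86, 2, 1, 15]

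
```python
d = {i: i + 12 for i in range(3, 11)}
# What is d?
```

{3: 15, 4: 16, 5: 17, 6: 18, 7: 19, 8: 20, 9: 21, 10: 22}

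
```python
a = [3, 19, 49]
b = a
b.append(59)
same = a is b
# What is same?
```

After line 1: a = [3, 19, 49]
After line 2 (b = a is an alias, same object): a = [3, 19, 49], b = [3, 19, 49]
After line 3 (b.append mutates the shared list): a = [3, 19, 49, 59], b = [3, 19, 49, 59]
After line 4 (same = a is b; same object -> True): same = True

True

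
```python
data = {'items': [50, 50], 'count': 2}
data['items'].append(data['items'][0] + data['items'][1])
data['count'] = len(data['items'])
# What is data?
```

After line 1: data = {'items': [50, 50], 'count': 2}
After line 2 (append 50 + 50 = 100): data = {'items': [50, 50, 100], 'count': 2}
After line 3 (count = len(items) = 3): data = {'items': [50, 50, 100], 'count': 3}

{'items': [50, 50, 100], 'count': 3}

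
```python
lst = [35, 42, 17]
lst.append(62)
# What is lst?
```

[35, 42, 17, 62]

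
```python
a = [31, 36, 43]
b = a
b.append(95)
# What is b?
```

After line 1: a = [31, 36, 43]
After line 2 (b = a is an alias, same object): a = [31, 36, 43], b = [31, 36, 43]
After line 3 (b.append mutates the shared list): a = [31, 36, 43, 95], b = [31, 36, 43, 95]

[31, 36, 43, 95]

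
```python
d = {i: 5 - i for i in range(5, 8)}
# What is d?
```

{5: 0, 6: -1, 7: -2}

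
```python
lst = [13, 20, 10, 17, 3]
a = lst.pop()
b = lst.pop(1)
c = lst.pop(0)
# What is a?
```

After line 1: lst = [13, 20, 10, 17, 3]
After line 2 (pop() -> a = 3): lst = [13, 20, 10, 17]
After line 3 (pop(1) -> b = 20): lst = [13, 10, 17]
After line 4 (pop(0) -> c = 13): lst = [10, 17]

3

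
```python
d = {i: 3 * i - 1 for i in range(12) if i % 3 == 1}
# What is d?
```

{1: 2, 4: 11, 7: 20, 10: 29}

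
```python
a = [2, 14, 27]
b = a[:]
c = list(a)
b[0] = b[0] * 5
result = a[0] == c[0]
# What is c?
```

After line 1: a = [2, 14, 27]
After line 2 (b = a[:], copy): a = [2, 14, 27], b = [2, 14, 27]
After line 3 (c = list(a) is a copy, new object): c = [2, 14, 27]
After line 4 (b[0] = 2 * 5 = 10; only b mutates (copy)): a = [2, 14, 27], b = [10, 14, 27], c = [2, 14, 27]
After line 5 (a[0] = 2, c[0] = 2; result = True)

[2, 14, 27]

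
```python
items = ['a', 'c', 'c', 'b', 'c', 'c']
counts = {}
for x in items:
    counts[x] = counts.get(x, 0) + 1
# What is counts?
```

Initial: counts = {}, items = ['a', 'c', 'c', 'b', 'c', 'c']
See 'a': counts = {'a': 1}
See 'c': counts = {'a': 1, 'c': 1}
See 'c': counts = {'a': 1, 'c': 2}
See 'b': counts = {'a': 1, 'c': 2, 'b': 1}
See 'c': counts = {'a': 1, 'c': 3, 'b': 1}
See 'c': counts = {'a': 1, 'c': 4, 'b': 1}

{'a': 1, 'c': 4, 'b': 1}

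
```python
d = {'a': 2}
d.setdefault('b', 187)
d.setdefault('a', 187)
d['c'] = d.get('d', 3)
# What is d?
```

After line 1: d = {'a': 2}
After line 2 (setdefault adds 'b'=187): d = {'a': 2, 'b': 187}
After line 3 (setdefault 'a' no-op, already exists): d = {'a': 2, 'b': 187}
After line 4 (get('d', 3) returns default since 'd' not in d): d = {'a': 2, 'b': 187, 'c': 3}

{'a': 2, 'b': 187, 'c': 3}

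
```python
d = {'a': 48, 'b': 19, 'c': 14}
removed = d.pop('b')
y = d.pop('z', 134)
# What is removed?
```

After line 1: d = {'a': 48, 'b': 19, 'c': 14}
After line 2 (pop 'b' returns 19): d = {'a': 48, 'c': 14}, removed = 19
After line 3 (pop 'z' missing, returns default 134): d = {'a': 48, 'c': 14}, y = 134

19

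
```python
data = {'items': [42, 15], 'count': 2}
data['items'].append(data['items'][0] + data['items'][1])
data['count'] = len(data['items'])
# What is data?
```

After line 1: data = {'items': [42, 15], 'count': 2}
After line 2 (append 42 + 15 = 57): data = {'items': [42, 15, 57], 'count': 2}
After line 3 (count = len(items) = 3): data = {'items': [42, 15, 57], 'count': 3}

{'items': [42, 15, 57], 'count': 3}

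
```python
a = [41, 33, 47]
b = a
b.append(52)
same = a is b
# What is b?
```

After line 1: a = [41, 33, 47]
After line 2 (b = a is an alias, same object): a = [41, 33, 47], b = [41, 33, 47]
After line 3 (b.append mutates the shared list): a = [41, 33, 47, 52], b = [41, 33, 47, 52]
After line 4 (same = a is b; same object -> True): same = True

[41, 33, 47, 52]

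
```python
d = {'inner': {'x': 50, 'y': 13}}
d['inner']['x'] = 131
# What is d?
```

After line 1: d = {'inner': {'x': 50, 'y': 13}}
After line 2 (inner x overwritten): d = {'inner': {'x': 131, 'y': 13}}

{'inner': {'x': 131, 'y': 13}}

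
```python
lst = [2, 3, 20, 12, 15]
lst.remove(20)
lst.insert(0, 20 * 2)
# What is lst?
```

After line 1: lst = [2, 3, 20, 12, 15]
After line 2 (remove first 20): lst = [2, 3, 12, 15]
After line 3 (insert 40 at index 0): lst = [40, 2, 3, 12, 15]

[40, 2, 3, 12, 15]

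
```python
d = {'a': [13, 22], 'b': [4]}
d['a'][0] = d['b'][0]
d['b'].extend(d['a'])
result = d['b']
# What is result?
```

After line 1: d = {'a': [13, 22], 'b': [4]}
After line 2 (a[0] = b[0] = 4): d = {'a': [4, 22], 'b': [4]}
After line 3 (b.extend(a) appends [4, 22]): d = {'a': [4, 22], 'b': [4, 4, 22]}
After line 4: result = d['b'] = [4, 4, 22]

[4, 4, 22]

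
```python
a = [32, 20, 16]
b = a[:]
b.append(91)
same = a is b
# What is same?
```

After line 1: a = [32, 20, 16]
After line 2 (b = a[:] is a shallow copy, new object): a = [32, 20, 16], b = [32, 20, 16]
After line 3 (append only mutates b): a = [32, 20, 16], b = [32, 20, 16, 91]
After line 4 (same = a is b; different objects -> False): same = False

False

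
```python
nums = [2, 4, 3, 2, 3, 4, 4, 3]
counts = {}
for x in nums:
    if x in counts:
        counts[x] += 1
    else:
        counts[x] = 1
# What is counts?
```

Initial: counts = {}, nums = [2, 4, 3, 2, 3, 4, 4, 3]
See 2: counts = {2: 1}
See 4: counts = {2: 1, 4: 1}
See 3: counts = {2: 1, 4: 1, 3: 1}
See 2: counts = {2: 2, 4: 1, 3: 1}
See 3: counts = {2: 2, 4: 1, 3: 2}
See 4: counts = {2: 2, 4: 2, 3: 2}
See 4: counts = {2: 2, 4: 3, 3: 2}
See 3: counts = {2: 2, 4: 3, 3: 3}

{2: 2, 4: 3, 3: 3}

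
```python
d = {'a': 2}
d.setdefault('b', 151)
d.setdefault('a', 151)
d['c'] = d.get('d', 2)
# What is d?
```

After line 1: d = {'a': 2}
After line 2 (setdefault adds 'b'=151): d = {'a': 2, 'b': 151}
After line 3 (setdefault 'a' no-op, already exists): d = {'a': 2, 'b': 151}
After line 4 (get('d', 2) returns default since 'd' not in d): d = {'a': 2, 'b': 151, 'c': 2}

{'a': 2, 'b': 151, 'c': 2}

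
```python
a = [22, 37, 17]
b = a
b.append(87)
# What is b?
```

After line 1: a = [22, 37, 17]
After line 2 (b = a is an alias, same object): a = [22, 37, 17], b = [22, 37, 17]
After line 3 (b.append mutates the shared list): a = [22, 37, 17, 87], b = [22, 37, 17, 87]

[22, 37, 17, 87]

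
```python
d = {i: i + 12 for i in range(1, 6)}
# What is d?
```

{1: 13, 2: 14, 3: 15, 4: 16, 5: 17}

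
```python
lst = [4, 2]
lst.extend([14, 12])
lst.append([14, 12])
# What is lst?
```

After line 1: lst = [4, 2]
After line 2 (extend unpacks [14, 12]): lst = [4, 2, 14, 12]
After line 3 (append adds [14, 12] as single element): lst = [4, 2, 14, 12, [14, 12]]

[4, 2, 14, 12, [14, 12]]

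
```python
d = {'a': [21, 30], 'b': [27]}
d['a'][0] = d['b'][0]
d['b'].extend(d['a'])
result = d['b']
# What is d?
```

After line 1: d = {'a': [21, 30], 'b': [27]}
After line 2 (a[0] = b[0] = 27): d = {'a': [27, 30], 'b': [27]}
After line 3 (b.extend(a) appends [27, 30]): d = {'a': [27, 30], 'b': [27, 27, 30]}
After line 4: result = d['b'] = [27, 27, 30]

{'a': [27, 30], 'b': [27, 27, 30]}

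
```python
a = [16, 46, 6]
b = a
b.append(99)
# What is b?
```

After line 1: a = [16, 46, 6]
After line 2 (b = a is an alias, same object): a = [16, 46, 6], b = [16, 46, 6]
After line 3 (b.append mutates the shared list): a = [16, 46, 6, 99], b = [16, 46, 6, 99]

[16, 46, 6, 99]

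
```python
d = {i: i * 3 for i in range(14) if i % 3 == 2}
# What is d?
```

{2: 6, 5: 15, 8: 24, 11: 33}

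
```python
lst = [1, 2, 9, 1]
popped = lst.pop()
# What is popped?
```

1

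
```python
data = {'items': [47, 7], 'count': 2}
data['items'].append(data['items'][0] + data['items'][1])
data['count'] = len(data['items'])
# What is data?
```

After line 1: data = {'items': [47, 7], 'count': 2}
After line 2 (append 47 + 7 = 54): data = {'items': [47, 7, 54], 'count': 2}
After line 3 (count = len(items) = 3): data = {'items': [47, 7, 54], 'count': 3}

{'items': [47, 7, 54], 'count': 3}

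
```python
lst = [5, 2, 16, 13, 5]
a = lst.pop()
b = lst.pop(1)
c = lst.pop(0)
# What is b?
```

After line 1: lst = [5, 2, 16, 13, 5]
After line 2 (pop() -> a = 5): lst = [5, 2, 16, 13]
After line 3 (pop(1) -> b = 2): lst = [5, 16, 13]
After line 4 (pop(0) -> c = 5): lst = [16, 13]

2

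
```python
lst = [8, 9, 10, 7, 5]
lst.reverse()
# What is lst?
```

[5, 7, 10, 9, 8]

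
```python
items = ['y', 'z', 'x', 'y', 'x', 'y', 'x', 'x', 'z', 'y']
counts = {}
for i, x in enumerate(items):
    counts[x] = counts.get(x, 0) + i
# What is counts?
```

Initial: counts = {}, items = ['y', 'z', 'x', 'y', 'x', 'y', 'x', 'x', 'z', 'y']
i=0, x='y': counts = {'y': 0}
i=1, x='z': counts = {'y': 0, 'z': 1}
i=2, x='x': counts = {'y': 0, 'z': 1, 'x': 2}
i=3, x='y': counts = {'y': 3, 'z': 1, 'x': 2}
i=4, x='x': counts = {'y': 3, 'z': 1, 'x': 6}
i=5, x='y': counts = {'y': 8, 'z': 1, 'x': 6}
i=6, x='x': counts = {'y': 8, 'z': 1, 'x': 12}
i=7, x='x': counts = {'y': 8, 'z': 1, 'x': 19}
i=8, x='z': counts = {'y': 8, 'z': 9, 'x': 19}
i=9, x='y': counts = {'y': 17, 'z': 9, 'x': 19}

{'y': 17, 'z': 9, 'x': 19}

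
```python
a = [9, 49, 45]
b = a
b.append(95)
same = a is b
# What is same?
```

After line 1: a = [9, 49, 45]
After line 2 (b = a is an alias, same object): a = [9, 49, 45], b = [9, 49, 45]
After line 3 (b.append mutates the shared list): a = [9, 49, 45, 95], b = [9, 49, 45, 95]
After line 4 (same = a is b; same object -> True): same = True

True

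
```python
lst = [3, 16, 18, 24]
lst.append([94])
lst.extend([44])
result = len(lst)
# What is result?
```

After line 1: lst = [3, 16, 18, 24]
After line 2 (append adds [94] as single element): lst = [3, 16, 18, 24, [94]]
After line 3 (extend unpacks [44], adds 44): lst = [3, 16, 18, 24, [94], 44]
After line 4: result = len(lst) = 6

6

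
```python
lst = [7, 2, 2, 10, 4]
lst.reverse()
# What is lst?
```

[4, 10, 2, 2, 7]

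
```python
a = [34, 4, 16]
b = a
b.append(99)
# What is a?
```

After line 1: a = [34, 4, 16]
After line 2 (b = a is an alias, same object): a = [34, 4, 16], b = [34, 4, 16]
After line 3 (b.append mutates the shared list): a = [34, 4, 16, 99], b = [34, 4, 16, 99]

[34, 4, 16, 99]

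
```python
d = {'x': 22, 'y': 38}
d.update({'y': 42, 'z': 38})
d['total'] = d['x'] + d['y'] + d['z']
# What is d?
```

After line 1: d = {'x': 22, 'y': 38}
After line 2 (y overwritten, z added): d = {'x': 22, 'y': 42, 'z': 38}
After line 3 (total = 22 + 42 + 38 = 102): d = {'x': 22, 'y': 42, 'z': 38, 'total': 102}

{'x': 22, 'y': 42, 'z': 38, 'total': 102}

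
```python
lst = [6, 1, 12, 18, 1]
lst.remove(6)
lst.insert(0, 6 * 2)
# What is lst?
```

After line 1: lst = [6, 1, 12, 18, 1]
After line 2 (remove first 6): lst = [1, 12, 18, 1]
After line 3 (insert 12 at index 0): lst = [12, 1, 12, 18, 1]

[12, 1, 12, 18, 1]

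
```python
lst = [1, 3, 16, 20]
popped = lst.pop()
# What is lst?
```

[1, 3, 16]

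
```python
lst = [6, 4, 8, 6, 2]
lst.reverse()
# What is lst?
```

[2, 6, 8, 4, 6]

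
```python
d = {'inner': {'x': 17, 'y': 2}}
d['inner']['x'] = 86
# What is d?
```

After line 1: d = {'inner': {'x': 17, 'y': 2}}
After line 2 (inner x overwritten): d = {'inner': {'x': 86, 'y': 2}}

{'inner': {'x': 86, 'y': 2}}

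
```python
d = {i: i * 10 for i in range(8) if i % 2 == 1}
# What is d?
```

{1: 10, 3: 30, 5: 50, 7: 70}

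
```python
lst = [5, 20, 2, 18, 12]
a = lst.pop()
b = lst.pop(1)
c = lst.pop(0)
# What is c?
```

After line 1: lst = [5, 20, 2, 18, 12]
After line 2 (pop() -> a = 12): lst = [5, 20, 2, 18]
After line 3 (pop(1) -> b = 20): lst = [5, 2, 18]
After line 4 (pop(0) -> c = 5): lst = [2, 18]

5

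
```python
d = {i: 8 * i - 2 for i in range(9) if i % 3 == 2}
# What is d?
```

{2: 14, 5: 38, 8: 62}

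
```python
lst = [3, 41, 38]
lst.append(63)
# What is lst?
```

[3, 41, 38, 63]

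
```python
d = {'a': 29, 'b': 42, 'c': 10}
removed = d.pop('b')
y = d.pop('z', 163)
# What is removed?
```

After line 1: d = {'a': 29, 'b': 42, 'c': 10}
After line 2 (pop 'b' returns 42): d = {'a': 29, 'c': 10}, removed = 42
After line 3 (pop 'z' missing, returns default 163): d = {'a': 29, 'c': 10}, y = 163

42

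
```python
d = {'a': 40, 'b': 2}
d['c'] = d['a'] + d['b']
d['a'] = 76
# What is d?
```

After line 1: d = {'a': 40, 'b': 2}
After line 2 (d['c'] = 40 + 2): d = {'a': 40, 'b': 2, 'c': 42}
After line 3: d = {'a': 76, 'b': 2, 'c': 42}

{'a': 76, 'b': 2, 'c': 42}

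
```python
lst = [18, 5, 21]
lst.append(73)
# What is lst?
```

[18, 5, 21, 73]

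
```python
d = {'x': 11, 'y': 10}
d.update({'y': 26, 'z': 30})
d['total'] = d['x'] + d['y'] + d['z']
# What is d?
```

After line 1: d = {'x': 11, 'y': 10}
After line 2 (y overwritten, z added): d = {'x': 11, 'y': 26, 'z': 30}
After line 3 (total = 11 + 26 + 30 = 67): d = {'x': 11, 'y': 26, 'z': 30, 'total': 67}

{'x': 11, 'y': 26, 'z': 30, 'total': 67}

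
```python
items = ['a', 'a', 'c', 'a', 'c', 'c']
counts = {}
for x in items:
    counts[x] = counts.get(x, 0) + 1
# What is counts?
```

Initial: counts = {}, items = ['a', 'a', 'c', 'a', 'c', 'c']
See 'a': counts = {'a': 1}
See 'a': counts = {'a': 2}
See 'c': counts = {'a': 2, 'c': 1}
See 'a': counts = {'a': 3, 'c': 1}
See 'c': counts = {'a': 3, 'c': 2}
See 'c': counts = {'a': 3, 'c': 3}

{'a': 3, 'c': 3}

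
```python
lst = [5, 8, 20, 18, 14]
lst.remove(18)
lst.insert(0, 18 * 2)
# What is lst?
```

After line 1: lst = [5, 8, 20, 18, 14]
After line 2 (remove first 18): lst = [5, 8, 20, 14]
After line 3 (insert 36 at index 0): lst = [36, 5, 8, 20, 14]

[36, 5, 8, 20, 14]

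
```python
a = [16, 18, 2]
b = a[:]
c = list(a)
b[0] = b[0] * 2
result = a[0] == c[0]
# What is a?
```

After line 1: a = [16, 18, 2]
After line 2 (b = a[:], copy): a = [16, 18, 2], b = [16, 18, 2]
After line 3 (c = list(a) is a copy, new object): c = [16, 18, 2]
After line 4 (b[0] = 16 * 2 = 32; only b mutates (copy)): a = [16, 18, 2], b = [32, 18, 2], c = [16, 18, 2]
After line 5 (a[0] = 16, c[0] = 16; result = True)

[16, 18, 2]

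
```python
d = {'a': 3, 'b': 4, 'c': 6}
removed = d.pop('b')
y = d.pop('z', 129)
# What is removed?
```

After line 1: d = {'a': 3, 'b': 4, 'c': 6}
After line 2 (pop 'b' returns 4): d = {'a': 3, 'c': 6}, removed = 4
After line 3 (pop 'z' missing, returns default 129): d = {'a': 3, 'c': 6}, y = 129

4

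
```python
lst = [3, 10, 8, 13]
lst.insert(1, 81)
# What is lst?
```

[3, 81, 10, 8, 13]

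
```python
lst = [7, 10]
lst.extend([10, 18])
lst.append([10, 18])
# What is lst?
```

After line 1: lst = [7, 10]
After line 2 (extend unpacks [10, 18]): lst = [7, 10, 10, 18]
After line 3 (append adds [10, 18] as single element): lst = [7, 10, 10, 18, [10, 18]]

[7, 10, 10, 18, [10, 18]]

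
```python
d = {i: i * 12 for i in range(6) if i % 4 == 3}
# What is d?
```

{3: 36}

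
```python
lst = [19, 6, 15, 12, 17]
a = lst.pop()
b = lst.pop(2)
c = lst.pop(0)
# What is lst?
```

After line 1: lst = [19, 6, 15, 12, 17]
After line 2 (pop() -> a = 17): lst = [19, 6, 15, 12]
After line 3 (pop(2) -> b = 15): lst = [19, 6, 12]
After line 4 (pop(0) -> c = 19): lst = [6, 12]

[6, 12]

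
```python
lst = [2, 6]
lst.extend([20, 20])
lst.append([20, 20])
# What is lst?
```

After line 1: lst = [2, 6]
After line 2 (extend unpacks [20, 20]): lst = [2, 6, 20, 20]
After line 3 (append adds [20, 20] as single element): lst = [2, 6, 20, 20, [20, 20]]

[2, 6, 20, 20, [20, 20]]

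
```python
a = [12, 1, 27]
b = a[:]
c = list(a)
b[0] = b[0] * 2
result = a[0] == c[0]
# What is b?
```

After line 1: a = [12, 1, 27]
After line 2 (b = a[:], copy): a = [12, 1, 27], b = [12, 1, 27]
After line 3 (c = list(a) is a copy, new object): c = [12, 1, 27]
After line 4 (b[0] = 12 * 2 = 24; only b mutates (copy)): a = [12, 1, 27], b = [24, 1, 27], c = [12, 1, 27]
After line 5 (a[0] = 12, c[0] = 12; result = True)

[24, 1, 27]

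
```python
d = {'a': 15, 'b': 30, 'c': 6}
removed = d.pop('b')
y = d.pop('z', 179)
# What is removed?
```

After line 1: d = {'a': 15, 'b': 30, 'c': 6}
After line 2 (pop 'b' returns 30): d = {'a': 15, 'c': 6}, removed = 30
After line 3 (pop 'z' missing, returns default 179): d = {'a': 15, 'c': 6}, y = 179

30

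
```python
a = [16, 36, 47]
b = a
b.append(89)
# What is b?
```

After line 1: a = [16, 36, 47]
After line 2 (b = a is an alias, same object): a = [16, 36, 47], b = [16, 36, 47]
After line 3 (b.append mutates the shared list): a = [16, 36, 47, 89], b = [16, 36, 47, 89]

[16, 36, 47, 89]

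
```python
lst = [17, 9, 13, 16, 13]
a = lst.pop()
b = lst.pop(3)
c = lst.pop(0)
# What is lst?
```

After line 1: lst = [17, 9, 13, 16, 13]
After line 2 (pop() -> a = 13): lst = [17, 9, 13, 16]
After line 3 (pop(3) -> b = 16): lst = [17, 9, 13]
After line 4 (pop(0) -> c = 17): lst = [9, 13]

[9, 13]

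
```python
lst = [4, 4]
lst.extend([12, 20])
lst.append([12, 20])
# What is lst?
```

After line 1: lst = [4, 4]
After line 2 (extend unpacks [12, 20]): lst = [4, 4, 12, 20]
After line 3 (append adds [12, 20] as single element): lst = [4, 4, 12, 20, [12, 20]]

[4, 4, 12, 20, [12, 20]]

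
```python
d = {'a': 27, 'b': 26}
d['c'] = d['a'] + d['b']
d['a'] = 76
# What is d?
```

After line 1: d = {'a': 27, 'b': 26}
After line 2 (d['c'] = 27 + 26): d = {'a': 27, 'b': 26, 'c': 53}
After line 3: d = {'a': 76, 'b': 26, 'c': 53}

{'a': 76, 'b': 26, 'c': 53}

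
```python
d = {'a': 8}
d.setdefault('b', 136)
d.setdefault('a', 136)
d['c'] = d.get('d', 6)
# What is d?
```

After line 1: d = {'a': 8}
After line 2 (setdefault adds 'b'=136): d = {'a': 8, 'b': 136}
After line 3 (setdefault 'a' no-op, already exists): d = {'a': 8, 'b': 136}
After line 4 (get('d', 6) returns default since 'd' not in d): d = {'a': 8, 'b': 136, 'c': 6}

{'a': 8, 'b': 136, 'c': 6}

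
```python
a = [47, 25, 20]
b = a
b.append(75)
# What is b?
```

After line 1: a = [47, 25, 20]
After line 2 (b = a is an alias, same object): a = [47, 25, 20], b = [47, 25, 20]
After line 3 (b.append mutates the shared list): a = [47, 25, 20, 75], b = [47, 25, 20, 75]

[47, 25, 20, 75]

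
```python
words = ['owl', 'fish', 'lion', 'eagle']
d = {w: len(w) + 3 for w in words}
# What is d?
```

{'owl': 6, 'fish': 7, 'lion': 7, 'eagle': 8}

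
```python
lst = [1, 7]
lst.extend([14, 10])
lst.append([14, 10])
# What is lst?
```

After line 1: lst = [1, 7]
After line 2 (extend unpacks [14, 10]): lst = [1, 7, 14, 10]
After line 3 (append adds [14, 10] as single element): lst = [1, 7, 14, 10, [14, 10]]

[1, 7, 14, 10, [14, 10]]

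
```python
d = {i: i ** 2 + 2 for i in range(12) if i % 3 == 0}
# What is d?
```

{0: 2, 3: 11, 6: 38, 9: 83}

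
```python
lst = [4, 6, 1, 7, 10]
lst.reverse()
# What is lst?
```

[10, 7, 1, 6, 4]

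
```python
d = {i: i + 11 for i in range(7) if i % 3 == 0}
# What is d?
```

{0: 11, 3: 14, 6: 17}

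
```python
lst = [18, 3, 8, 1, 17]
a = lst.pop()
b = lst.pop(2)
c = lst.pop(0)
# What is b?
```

After line 1: lst = [18, 3, 8, 1, 17]
After line 2 (pop() -> a = 17): lst = [18, 3, 8, 1]
After line 3 (pop(2) -> b = 8): lst = [18, 3, 1]
After line 4 (pop(0) -> c = 18): lst = [3, 1]

8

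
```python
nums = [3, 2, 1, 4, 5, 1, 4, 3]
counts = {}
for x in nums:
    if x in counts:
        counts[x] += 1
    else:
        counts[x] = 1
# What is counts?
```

Initial: counts = {}, nums = [3, 2, 1, 4, 5, 1, 4, 3]
See 3: counts = {3: 1}
See 2: counts = {3: 1, 2: 1}
See 1: counts = {3: 1, 2: 1, 1: 1}
See 4: counts = {3: 1, 2: 1, 1: 1, 4: 1}
See 5: counts = {3: 1, 2: 1, 1: 1, 4: 1, 5: 1}
See 1: counts = {3: 1, 2: 1, 1: 2, 4: 1, 5: 1}
See 4: counts = {3: 1, 2: 1, 1: 2, 4: 2, 5: 1}
See 3: counts = {3: 2, 2: 1, 1: 2, 4: 2, 5: 1}

{3: 2, 2: 1, 1: 2, 4: 2, 5: 1}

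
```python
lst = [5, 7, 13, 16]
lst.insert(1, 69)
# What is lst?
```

[5, 69, 7, 13, 16]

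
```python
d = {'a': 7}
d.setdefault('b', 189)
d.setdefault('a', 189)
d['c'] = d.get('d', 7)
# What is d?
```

After line 1: d = {'a': 7}
After line 2 (setdefault adds 'b'=189): d = {'a': 7, 'b': 189}
After line 3 (setdefault 'a' no-op, already exists): d = {'a': 7, 'b': 189}
After line 4 (get('d', 7) returns default since 'd' not in d): d = {'a': 7, 'b': 189, 'c': 7}

{'a': 7, 'b': 189, 'c': 7}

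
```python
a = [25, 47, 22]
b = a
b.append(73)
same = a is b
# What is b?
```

After line 1: a = [25, 47, 22]
After line 2 (b = a is an alias, same object): a = [25, 47, 22], b = [25, 47, 22]
After line 3 (b.append mutates the shared list): a = [25, 47, 22, 73], b = [25, 47, 22, 73]
After line 4 (same = a is b; same object -> True): same = True

[25, 47, 22, 73]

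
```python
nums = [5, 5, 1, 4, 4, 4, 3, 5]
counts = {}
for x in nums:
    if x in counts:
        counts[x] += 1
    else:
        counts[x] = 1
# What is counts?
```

Initial: counts = {}, nums = [5, 5, 1, 4, 4, 4, 3, 5]
See 5: counts = {5: 1}
See 5: counts = {5: 2}
See 1: counts = {5: 2, 1: 1}
See 4: counts = {5: 2, 1: 1, 4: 1}
See 4: counts = {5: 2, 1: 1, 4: 2}
See 4: counts = {5: 2, 1: 1, 4: 3}
See 3: counts = {5: 2, 1: 1, 4: 3, 3: 1}
See 5: counts = {5: 3, 1: 1, 4: 3, 3: 1}

{5: 3, 1: 1, 4: 3, 3: 1}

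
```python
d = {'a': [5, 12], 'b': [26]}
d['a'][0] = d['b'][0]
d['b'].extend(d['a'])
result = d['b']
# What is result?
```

After line 1: d = {'a': [5, 12], 'b': [26]}
After line 2 (a[0] = b[0] = 26): d = {'a': [26, 12], 'b': [26]}
After line 3 (b.extend(a) appends [26, 12]): d = {'a': [26, 12], 'b': [26, 26, 12]}
After line 4: result = d['b'] = [26, 26, 12]

[26, 26, 12]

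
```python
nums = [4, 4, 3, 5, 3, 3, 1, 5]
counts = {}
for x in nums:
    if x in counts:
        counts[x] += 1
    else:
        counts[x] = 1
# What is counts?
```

Initial: counts = {}, nums = [4, 4, 3, 5, 3, 3, 1, 5]
See 4: counts = {4: 1}
See 4: counts = {4: 2}
See 3: counts = {4: 2, 3: 1}
See 5: counts = {4: 2, 3: 1, 5: 1}
See 3: counts = {4: 2, 3: 2, 5: 1}
See 3: counts = {4: 2, 3: 3, 5: 1}
See 1: counts = {4: 2, 3: 3, 5: 1, 1: 1}
See 5: counts = {4: 2, 3: 3, 5: 2, 1: 1}

{4: 2, 3: 3, 5: 2, 1: 1}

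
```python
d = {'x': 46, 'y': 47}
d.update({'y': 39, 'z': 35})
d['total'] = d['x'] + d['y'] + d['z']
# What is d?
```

After line 1: d = {'x': 46, 'y': 47}
After line 2 (y overwritten, z added): d = {'x': 46, 'y': 39, 'z': 35}
After line 3 (total = 46 + 39 + 35 = 120): d = {'x': 46, 'y': 39, 'z': 35, 'total': 120}

{'x': 46, 'y': 39, 'z': 35, 'total': 120}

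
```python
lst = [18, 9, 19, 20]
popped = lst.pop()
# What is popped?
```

20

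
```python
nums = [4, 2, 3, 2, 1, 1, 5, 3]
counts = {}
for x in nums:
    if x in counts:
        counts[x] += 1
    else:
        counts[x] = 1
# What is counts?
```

Initial: counts = {}, nums = [4, 2, 3, 2, 1, 1, 5, 3]
See 4: counts = {4: 1}
See 2: counts = {4: 1, 2: 1}
See 3: counts = {4: 1, 2: 1, 3: 1}
See 2: counts = {4: 1, 2: 2, 3: 1}
See 1: counts = {4: 1, 2: 2, 3: 1, 1: 1}
See 1: counts = {4: 1, 2: 2, 3: 1, 1: 2}
See 5: counts = {4: 1, 2: 2, 3: 1, 1: 2, 5: 1}
See 3: counts = {4: 1, 2: 2, 3: 2, 1: 2, 5: 1}

{4: 1, 2: 2, 3: 2, 1: 2, 5: 1}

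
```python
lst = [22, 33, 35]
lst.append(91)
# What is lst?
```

[22, 33, 35, 91]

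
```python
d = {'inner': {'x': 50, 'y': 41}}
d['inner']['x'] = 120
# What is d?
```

After line 1: d = {'inner': {'x': 50, 'y': 41}}
After line 2 (inner x overwritten): d = {'inner': {'x': 120, 'y': 41}}

{'inner': {'x': 120, 'y': 41}}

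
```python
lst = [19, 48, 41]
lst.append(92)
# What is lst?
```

[19, 48, 41, 92]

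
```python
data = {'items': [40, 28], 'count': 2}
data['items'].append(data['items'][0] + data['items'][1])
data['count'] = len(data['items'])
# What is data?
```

After line 1: data = {'items': [40, 28], 'count': 2}
After line 2 (append 40 + 28 = 68): data = {'items': [40, 28, 68], 'count': 2}
After line 3 (count = len(items) = 3): data = {'items': [40, 28, 68], 'count': 3}

{'items': [40, 28, 68], 'count': 3}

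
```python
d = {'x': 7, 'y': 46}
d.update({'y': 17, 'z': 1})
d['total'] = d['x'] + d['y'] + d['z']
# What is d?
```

After line 1: d = {'x': 7, 'y': 46}
After line 2 (y overwritten, z added): d = {'x': 7, 'y': 17, 'z': 1}
After line 3 (total = 7 + 17 + 1 = 25): d = {'x': 7, 'y': 17, 'z': 1, 'total': 25}

{'x': 7, 'y': 17, 'z': 1, 'total': 25}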